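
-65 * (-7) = 455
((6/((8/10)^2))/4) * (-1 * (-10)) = 375/16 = 23.44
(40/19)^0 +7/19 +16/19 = 42/19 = 2.21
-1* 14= -14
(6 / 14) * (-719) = -2157 / 7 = -308.14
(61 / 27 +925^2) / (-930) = -11550968 / 12555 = -920.03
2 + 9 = 11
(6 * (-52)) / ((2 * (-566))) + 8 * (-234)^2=123967662 / 283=438048.28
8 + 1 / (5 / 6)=46 / 5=9.20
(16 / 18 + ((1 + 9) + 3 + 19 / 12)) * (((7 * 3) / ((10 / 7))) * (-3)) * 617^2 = -10390144877 / 40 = -259753621.92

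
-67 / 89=-0.75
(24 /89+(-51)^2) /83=31.34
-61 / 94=-0.65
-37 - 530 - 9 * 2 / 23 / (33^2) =-1577963 / 2783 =-567.00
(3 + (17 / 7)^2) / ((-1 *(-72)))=0.12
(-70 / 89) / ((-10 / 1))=7 / 89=0.08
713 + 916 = 1629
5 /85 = 1 /17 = 0.06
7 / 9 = 0.78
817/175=4.67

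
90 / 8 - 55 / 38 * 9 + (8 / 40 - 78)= -30239 / 380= -79.58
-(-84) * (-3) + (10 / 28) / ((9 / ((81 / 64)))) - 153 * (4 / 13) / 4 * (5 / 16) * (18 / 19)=-56530629 / 221312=-255.43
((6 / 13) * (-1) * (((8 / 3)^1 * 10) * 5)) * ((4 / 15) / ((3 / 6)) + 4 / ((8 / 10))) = -13280 / 39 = -340.51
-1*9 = -9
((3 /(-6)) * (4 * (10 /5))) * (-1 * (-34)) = -136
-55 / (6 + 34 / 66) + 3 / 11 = -3864 / 473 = -8.17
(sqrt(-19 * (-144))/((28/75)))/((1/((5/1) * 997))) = 698435.72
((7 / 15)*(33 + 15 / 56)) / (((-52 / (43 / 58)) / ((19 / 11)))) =-507357 / 1327040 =-0.38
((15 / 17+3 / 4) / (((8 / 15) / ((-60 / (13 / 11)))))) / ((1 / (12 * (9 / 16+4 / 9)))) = -1877.60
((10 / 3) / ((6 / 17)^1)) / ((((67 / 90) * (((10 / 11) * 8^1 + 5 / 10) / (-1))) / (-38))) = 37400 / 603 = 62.02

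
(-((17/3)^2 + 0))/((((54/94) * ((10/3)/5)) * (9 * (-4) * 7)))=13583/40824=0.33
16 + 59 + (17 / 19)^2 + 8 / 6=83536 / 1083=77.13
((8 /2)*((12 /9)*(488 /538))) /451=3904 /363957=0.01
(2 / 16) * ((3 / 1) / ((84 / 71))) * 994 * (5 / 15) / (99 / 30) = 25205 / 792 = 31.82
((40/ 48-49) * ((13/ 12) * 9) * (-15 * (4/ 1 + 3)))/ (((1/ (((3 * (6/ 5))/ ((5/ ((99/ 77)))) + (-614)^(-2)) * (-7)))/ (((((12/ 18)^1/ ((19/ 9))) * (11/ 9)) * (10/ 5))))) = -246657.64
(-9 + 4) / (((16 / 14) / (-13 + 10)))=105 / 8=13.12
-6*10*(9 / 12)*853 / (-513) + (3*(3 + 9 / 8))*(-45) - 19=-228479 / 456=-501.05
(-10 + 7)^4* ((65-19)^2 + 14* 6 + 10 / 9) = 178290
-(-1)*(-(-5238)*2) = 10476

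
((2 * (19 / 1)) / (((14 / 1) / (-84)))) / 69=-76 / 23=-3.30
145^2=21025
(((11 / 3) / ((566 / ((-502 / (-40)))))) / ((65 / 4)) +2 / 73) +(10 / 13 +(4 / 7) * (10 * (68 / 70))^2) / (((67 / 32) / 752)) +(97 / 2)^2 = 40727761726335011 / 1851581468100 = 21996.20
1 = 1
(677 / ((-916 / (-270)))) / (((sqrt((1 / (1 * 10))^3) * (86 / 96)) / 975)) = 21386430000 * sqrt(10) / 9847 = 6868064.37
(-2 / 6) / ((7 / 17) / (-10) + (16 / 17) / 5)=-34 / 15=-2.27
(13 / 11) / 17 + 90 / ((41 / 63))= 1060823 / 7667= 138.36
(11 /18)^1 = 11 /18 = 0.61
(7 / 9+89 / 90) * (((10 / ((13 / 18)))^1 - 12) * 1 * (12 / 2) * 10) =2544 / 13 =195.69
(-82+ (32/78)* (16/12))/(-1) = 9530/117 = 81.45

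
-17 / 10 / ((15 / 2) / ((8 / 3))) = -136 / 225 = -0.60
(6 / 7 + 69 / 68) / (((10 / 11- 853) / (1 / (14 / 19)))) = -186219 / 62461672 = -0.00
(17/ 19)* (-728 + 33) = -11815/ 19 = -621.84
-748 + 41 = -707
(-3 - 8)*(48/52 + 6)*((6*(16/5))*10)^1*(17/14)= -1615680/91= -17754.73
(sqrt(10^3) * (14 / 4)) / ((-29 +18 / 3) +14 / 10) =-175 * sqrt(10) / 108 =-5.12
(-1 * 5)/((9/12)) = -20/3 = -6.67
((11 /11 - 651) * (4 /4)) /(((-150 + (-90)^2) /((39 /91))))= -13 /371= -0.04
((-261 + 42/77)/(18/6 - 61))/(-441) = -955/93786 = -0.01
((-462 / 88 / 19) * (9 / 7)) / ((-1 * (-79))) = -27 / 6004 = -0.00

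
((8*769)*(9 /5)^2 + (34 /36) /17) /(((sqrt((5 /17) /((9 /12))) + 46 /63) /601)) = 14754494357617 /237800 - 792440873427*sqrt(255) /237800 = 8831910.81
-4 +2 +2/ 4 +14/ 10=-1/ 10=-0.10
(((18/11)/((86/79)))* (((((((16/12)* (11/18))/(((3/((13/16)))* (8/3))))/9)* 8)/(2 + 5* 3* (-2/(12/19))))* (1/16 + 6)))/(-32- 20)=7663/27046656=0.00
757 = 757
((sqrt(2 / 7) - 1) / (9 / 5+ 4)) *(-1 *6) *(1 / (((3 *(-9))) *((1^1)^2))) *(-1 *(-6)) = -20 / 87+ 20 *sqrt(14) / 609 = -0.11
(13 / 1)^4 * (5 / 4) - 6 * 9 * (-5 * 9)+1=152529 / 4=38132.25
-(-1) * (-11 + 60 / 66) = -111 / 11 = -10.09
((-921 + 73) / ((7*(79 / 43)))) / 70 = -18232 / 19355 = -0.94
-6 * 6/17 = -36/17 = -2.12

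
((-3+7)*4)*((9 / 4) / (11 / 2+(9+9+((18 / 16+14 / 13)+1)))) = 3744 / 2777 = 1.35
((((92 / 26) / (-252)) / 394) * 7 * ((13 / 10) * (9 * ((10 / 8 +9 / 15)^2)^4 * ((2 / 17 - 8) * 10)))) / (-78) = -5412730838492261 / 13374566400000000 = -0.40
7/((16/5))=35/16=2.19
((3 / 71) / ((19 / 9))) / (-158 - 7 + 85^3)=27 / 828232040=0.00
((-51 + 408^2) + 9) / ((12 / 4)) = 55474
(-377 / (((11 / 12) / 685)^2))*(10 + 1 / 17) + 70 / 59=-256999990381210 / 121363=-2117614020.59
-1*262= -262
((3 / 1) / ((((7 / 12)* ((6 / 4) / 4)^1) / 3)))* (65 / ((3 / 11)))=68640 / 7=9805.71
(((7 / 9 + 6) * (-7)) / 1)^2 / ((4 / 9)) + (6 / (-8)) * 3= 5062.44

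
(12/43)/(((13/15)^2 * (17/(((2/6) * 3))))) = 2700/123539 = 0.02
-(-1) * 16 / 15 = 16 / 15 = 1.07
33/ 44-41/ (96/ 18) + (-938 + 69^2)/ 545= 673/ 8720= 0.08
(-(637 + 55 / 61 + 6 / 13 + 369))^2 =638143747921 / 628849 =1014780.57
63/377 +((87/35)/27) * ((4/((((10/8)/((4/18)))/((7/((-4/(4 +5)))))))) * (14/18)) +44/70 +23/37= 0.62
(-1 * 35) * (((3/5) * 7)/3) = -49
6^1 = 6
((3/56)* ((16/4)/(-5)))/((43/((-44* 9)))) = 594/1505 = 0.39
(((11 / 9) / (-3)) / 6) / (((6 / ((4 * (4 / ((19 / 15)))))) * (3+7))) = -22 / 1539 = -0.01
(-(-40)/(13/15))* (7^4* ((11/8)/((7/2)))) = 565950/13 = 43534.62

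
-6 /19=-0.32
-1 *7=-7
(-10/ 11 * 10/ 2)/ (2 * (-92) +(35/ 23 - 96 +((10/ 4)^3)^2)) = 0.13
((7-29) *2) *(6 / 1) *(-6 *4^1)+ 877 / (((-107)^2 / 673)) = 73131085 / 11449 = 6387.55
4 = 4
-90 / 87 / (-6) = 5 / 29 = 0.17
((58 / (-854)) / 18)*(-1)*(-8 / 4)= -29 / 3843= -0.01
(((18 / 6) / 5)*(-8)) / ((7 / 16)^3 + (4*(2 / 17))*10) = -1671168 / 1667555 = -1.00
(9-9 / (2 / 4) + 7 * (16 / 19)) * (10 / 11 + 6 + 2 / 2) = -5133 / 209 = -24.56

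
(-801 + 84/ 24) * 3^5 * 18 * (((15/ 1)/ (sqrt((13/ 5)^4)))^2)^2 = -68981802978515625/ 815730721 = -84564429.42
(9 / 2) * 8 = 36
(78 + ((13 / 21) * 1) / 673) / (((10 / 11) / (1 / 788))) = 12126257 / 111368040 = 0.11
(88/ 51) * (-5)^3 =-11000/ 51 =-215.69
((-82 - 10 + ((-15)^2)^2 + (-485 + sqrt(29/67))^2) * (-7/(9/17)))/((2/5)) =-11391759925/1206 + 288575 * sqrt(1943)/603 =-9424808.84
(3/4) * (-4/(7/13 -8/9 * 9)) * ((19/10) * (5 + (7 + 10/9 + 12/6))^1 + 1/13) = 16841/1455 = 11.57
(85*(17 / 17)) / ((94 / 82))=3485 / 47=74.15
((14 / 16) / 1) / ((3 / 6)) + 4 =23 / 4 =5.75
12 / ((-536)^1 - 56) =-3 / 148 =-0.02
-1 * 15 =-15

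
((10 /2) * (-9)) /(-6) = 15 /2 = 7.50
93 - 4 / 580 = 13484 / 145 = 92.99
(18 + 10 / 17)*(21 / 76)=1659 / 323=5.14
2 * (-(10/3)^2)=-200/9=-22.22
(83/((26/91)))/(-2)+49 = -385/4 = -96.25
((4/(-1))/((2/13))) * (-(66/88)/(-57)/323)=-13/12274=-0.00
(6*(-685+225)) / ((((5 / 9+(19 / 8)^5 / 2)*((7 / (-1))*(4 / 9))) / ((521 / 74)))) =954161233920 / 5856655889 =162.92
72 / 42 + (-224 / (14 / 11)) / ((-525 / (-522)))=-4332 / 25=-173.28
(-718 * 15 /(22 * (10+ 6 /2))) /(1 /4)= -21540 /143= -150.63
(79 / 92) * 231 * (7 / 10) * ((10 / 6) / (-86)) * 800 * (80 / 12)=-42581000 / 2967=-14351.53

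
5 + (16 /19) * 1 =111 /19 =5.84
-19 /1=-19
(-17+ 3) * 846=-11844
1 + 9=10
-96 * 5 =-480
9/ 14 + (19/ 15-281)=-58609/ 210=-279.09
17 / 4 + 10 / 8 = 11 / 2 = 5.50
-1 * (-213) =213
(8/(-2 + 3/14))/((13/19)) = -2128/325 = -6.55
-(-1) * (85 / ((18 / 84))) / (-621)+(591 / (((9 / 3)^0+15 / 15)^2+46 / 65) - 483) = -22682741 / 63342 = -358.10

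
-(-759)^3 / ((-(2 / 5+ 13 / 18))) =-39352093110 / 101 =-389624684.26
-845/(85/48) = -8112/17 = -477.18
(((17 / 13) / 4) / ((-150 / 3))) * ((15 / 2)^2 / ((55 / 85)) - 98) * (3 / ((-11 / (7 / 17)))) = -10227 / 1258400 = -0.01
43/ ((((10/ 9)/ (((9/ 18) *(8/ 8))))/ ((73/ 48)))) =9417/ 320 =29.43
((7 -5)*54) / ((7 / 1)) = 108 / 7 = 15.43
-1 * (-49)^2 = -2401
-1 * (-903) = 903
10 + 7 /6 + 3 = 85 /6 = 14.17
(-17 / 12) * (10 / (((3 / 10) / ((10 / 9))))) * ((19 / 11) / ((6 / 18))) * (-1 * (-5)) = -1359.43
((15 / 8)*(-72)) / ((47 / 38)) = -109.15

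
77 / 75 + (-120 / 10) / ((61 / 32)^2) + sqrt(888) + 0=-635083 / 279075 + 2 * sqrt(222)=27.52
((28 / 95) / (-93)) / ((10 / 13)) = -0.00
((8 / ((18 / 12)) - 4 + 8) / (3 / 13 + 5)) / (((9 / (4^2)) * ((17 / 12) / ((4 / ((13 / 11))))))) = 19712 / 2601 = 7.58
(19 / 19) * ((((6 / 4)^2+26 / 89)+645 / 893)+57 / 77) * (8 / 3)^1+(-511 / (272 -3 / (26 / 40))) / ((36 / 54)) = 8240757661 / 1054818744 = 7.81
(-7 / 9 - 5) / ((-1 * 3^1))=52 / 27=1.93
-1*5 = -5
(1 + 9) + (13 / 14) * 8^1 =122 / 7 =17.43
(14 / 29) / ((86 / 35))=0.20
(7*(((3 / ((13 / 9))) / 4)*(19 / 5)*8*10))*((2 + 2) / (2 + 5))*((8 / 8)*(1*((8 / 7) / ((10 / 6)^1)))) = 196992 / 455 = 432.95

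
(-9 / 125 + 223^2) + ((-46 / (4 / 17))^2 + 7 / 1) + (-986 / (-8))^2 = 206293481 / 2000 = 103146.74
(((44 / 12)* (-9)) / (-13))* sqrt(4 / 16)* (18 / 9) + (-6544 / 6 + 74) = -39551 / 39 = -1014.13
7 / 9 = 0.78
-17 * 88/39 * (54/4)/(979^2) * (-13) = 612/87131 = 0.01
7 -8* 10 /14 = 9 /7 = 1.29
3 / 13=0.23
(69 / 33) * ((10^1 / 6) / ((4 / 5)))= 575 / 132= 4.36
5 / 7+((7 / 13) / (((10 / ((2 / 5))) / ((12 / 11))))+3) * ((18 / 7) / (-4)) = -61531 / 50050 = -1.23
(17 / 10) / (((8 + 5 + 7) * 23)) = 0.00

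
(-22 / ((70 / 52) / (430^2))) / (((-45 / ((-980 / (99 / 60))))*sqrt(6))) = -538428800*sqrt(6) / 81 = -16282417.57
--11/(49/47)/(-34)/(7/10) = -2585/5831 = -0.44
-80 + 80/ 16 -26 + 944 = 843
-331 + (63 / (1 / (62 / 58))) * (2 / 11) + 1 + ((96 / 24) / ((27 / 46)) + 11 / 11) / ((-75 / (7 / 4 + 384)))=-924906187 / 2583900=-357.95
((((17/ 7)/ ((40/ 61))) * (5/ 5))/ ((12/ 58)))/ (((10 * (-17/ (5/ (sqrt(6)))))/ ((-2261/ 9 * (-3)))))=-571387 * sqrt(6)/ 8640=-161.99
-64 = -64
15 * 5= 75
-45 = -45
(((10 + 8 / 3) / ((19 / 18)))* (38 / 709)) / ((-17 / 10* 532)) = -60 / 84371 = -0.00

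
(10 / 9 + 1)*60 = 380 / 3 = 126.67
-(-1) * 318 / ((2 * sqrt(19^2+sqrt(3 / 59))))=159 * sqrt(59) / sqrt(sqrt(177)+21299)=8.37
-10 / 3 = -3.33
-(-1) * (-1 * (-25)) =25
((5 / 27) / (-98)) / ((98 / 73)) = -365 / 259308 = -0.00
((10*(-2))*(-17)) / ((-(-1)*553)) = 340 / 553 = 0.61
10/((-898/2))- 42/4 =-9449/898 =-10.52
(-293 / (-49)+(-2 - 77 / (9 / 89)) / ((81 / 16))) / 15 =-5173267 / 535815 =-9.65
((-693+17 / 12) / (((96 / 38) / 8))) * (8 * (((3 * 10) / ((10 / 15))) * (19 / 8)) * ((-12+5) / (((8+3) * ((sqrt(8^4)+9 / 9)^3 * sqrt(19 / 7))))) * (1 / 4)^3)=1103767 * sqrt(133) / 309337600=0.04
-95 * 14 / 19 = -70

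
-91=-91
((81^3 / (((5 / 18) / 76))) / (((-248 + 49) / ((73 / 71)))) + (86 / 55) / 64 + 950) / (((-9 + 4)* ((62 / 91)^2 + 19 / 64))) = 309008127836042362 / 1567225768625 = 197168.87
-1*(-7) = 7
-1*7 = -7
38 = 38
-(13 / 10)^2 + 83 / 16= 1399 / 400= 3.50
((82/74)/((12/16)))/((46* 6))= 41/7659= 0.01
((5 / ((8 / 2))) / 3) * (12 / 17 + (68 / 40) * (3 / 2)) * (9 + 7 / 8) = 29151 / 2176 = 13.40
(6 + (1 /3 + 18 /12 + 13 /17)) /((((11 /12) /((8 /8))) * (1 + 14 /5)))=8770 /3553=2.47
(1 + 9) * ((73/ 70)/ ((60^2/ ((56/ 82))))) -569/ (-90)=233363/ 36900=6.32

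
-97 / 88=-1.10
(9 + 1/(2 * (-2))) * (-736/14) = -460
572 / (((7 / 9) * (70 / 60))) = 30888 / 49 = 630.37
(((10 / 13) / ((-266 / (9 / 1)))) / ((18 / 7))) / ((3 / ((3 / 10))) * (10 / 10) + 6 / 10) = -25 / 26182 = -0.00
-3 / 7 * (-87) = 261 / 7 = 37.29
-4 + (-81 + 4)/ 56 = -43/ 8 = -5.38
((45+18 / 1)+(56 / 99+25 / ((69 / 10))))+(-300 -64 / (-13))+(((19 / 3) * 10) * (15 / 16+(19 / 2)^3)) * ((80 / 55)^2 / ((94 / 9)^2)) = 594412792775 / 719274699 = 826.41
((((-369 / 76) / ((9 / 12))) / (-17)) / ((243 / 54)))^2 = 6724 / 938961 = 0.01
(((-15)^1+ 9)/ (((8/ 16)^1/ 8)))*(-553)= 53088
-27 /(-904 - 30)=27 /934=0.03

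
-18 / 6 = -3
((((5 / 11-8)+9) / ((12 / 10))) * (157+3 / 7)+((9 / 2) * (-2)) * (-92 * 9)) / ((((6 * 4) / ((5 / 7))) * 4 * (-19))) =-2206865 / 737352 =-2.99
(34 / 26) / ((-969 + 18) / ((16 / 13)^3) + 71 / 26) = -69632 / 27016103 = -0.00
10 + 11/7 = 81/7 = 11.57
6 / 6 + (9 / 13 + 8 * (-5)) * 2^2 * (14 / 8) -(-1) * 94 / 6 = -10081 / 39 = -258.49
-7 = -7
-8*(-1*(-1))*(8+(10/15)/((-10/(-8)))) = -1024/15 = -68.27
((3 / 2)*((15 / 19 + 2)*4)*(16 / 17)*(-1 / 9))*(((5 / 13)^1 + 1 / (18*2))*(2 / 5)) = -163664 / 566865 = -0.29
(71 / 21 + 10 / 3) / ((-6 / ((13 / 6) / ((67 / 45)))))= -3055 / 1876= -1.63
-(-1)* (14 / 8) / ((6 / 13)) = 91 / 24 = 3.79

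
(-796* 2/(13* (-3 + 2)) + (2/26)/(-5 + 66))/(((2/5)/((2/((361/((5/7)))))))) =2427825/2003911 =1.21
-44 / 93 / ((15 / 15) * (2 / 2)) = -44 / 93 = -0.47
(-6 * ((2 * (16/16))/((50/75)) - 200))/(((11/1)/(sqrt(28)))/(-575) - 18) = -196962570000/2999429879 + 14952300 * sqrt(7)/2999429879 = -65.65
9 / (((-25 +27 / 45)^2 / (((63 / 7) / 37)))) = 2025 / 550708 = 0.00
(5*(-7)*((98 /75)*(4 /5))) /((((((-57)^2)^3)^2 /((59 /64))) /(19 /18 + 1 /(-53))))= -20014393 /673283378630328865963772400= -0.00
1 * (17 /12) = 17 /12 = 1.42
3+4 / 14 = 3.29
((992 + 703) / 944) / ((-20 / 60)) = -5085 / 944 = -5.39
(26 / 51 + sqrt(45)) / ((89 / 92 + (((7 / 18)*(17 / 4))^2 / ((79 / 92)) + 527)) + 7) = 20408544 / 21543241517 + 7064496*sqrt(5) / 1267249501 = 0.01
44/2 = 22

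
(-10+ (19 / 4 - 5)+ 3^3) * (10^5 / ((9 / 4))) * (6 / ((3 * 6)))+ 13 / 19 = 127300351 / 513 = 248148.83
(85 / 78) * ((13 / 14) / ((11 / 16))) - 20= -4280 / 231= -18.53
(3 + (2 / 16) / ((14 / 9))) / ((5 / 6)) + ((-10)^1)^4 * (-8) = -4479793 / 56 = -79996.30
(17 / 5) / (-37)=-17 / 185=-0.09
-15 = -15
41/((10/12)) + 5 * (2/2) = 271/5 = 54.20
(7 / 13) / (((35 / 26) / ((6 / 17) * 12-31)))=-10.71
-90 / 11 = -8.18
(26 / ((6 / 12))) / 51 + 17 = 919 / 51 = 18.02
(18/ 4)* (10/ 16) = 45/ 16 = 2.81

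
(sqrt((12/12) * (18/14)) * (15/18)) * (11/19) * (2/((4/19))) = 55 * sqrt(7)/28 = 5.20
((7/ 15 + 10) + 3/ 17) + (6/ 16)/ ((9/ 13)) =22817/ 2040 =11.18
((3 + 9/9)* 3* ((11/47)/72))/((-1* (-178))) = 0.00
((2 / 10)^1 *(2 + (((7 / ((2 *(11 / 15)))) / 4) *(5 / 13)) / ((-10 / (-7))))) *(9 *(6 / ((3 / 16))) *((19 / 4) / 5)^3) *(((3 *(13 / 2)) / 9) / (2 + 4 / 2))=109284447 / 1760000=62.09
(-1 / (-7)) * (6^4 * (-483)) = -89424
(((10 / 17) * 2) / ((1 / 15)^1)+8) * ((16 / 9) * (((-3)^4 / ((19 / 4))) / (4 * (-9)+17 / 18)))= -22.18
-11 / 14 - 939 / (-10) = 3259 / 35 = 93.11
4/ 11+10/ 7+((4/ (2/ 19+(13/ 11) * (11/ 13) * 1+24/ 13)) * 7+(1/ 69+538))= 709170535/ 1291059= 549.29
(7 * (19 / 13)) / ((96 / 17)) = 2261 / 1248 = 1.81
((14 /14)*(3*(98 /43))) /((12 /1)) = 49 /86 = 0.57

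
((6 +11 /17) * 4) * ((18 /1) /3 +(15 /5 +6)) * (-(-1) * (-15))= -101700 /17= -5982.35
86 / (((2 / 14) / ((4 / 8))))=301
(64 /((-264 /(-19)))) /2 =76 /33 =2.30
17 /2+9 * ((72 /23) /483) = 63383 /7406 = 8.56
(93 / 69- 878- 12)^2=417752721 / 529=789702.69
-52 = -52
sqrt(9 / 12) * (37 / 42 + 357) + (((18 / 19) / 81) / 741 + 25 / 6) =1055929 / 253422 + 15031 * sqrt(3) / 84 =314.10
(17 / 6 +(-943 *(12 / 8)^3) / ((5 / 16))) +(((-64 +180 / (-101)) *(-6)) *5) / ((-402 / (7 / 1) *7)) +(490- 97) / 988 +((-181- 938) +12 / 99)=-4157044922097 / 367718780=-11304.96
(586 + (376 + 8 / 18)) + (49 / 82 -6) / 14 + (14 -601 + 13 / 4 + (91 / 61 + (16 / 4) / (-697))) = 1017306856 / 2678571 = 379.79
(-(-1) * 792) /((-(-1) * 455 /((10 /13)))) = 1584 /1183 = 1.34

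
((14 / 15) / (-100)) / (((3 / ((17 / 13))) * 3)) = -119 / 87750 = -0.00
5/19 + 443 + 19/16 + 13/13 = 135417/304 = 445.45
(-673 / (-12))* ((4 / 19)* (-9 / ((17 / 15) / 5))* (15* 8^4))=-9303552000 / 323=-28803566.56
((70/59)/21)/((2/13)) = 65/177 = 0.37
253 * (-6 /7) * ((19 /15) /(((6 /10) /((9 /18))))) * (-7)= 4807 /3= 1602.33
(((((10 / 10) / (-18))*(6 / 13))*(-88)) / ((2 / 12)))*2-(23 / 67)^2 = 1573251 / 58357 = 26.96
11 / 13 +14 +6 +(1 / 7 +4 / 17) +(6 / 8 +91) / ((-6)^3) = 27800827 / 1336608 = 20.80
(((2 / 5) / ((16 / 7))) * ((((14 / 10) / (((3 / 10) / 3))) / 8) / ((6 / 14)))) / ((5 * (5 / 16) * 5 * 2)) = 343 / 7500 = 0.05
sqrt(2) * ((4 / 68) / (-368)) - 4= -4 - sqrt(2) / 6256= -4.00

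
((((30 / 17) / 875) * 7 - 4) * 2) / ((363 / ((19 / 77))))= -76 / 14025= -0.01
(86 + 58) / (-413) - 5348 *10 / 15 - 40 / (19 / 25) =-3618.31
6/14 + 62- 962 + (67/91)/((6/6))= -81794/91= -898.84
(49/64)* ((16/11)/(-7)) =-7/44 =-0.16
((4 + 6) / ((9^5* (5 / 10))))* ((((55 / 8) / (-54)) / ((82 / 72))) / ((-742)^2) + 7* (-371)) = -0.88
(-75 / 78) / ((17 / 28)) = -350 / 221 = -1.58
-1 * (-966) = 966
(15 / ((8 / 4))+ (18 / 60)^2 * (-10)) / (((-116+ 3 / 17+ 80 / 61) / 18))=-205326 / 197915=-1.04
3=3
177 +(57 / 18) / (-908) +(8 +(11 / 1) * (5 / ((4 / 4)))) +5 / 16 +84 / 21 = 2661991 / 10896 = 244.31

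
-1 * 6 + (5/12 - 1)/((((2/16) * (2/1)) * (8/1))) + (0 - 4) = -247/24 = -10.29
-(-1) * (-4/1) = -4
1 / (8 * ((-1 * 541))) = -1 / 4328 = -0.00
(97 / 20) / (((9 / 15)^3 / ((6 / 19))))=2425 / 342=7.09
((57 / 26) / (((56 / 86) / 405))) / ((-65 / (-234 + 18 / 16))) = 369863253 / 75712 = 4885.13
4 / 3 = 1.33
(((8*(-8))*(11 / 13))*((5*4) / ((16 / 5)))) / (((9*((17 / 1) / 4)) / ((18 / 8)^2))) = -9900 / 221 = -44.80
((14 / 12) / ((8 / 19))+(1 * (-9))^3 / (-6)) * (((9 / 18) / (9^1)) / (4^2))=5965 / 13824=0.43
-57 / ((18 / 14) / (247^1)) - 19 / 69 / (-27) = -20400452 / 1863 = -10950.32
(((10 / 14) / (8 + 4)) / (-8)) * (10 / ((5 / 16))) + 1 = 16 / 21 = 0.76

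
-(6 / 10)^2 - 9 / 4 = -261 / 100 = -2.61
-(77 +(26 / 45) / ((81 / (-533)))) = -266807 / 3645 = -73.20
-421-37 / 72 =-30349 / 72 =-421.51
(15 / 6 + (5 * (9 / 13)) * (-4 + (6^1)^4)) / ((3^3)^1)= 116345 / 702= 165.73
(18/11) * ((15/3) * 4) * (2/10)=72/11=6.55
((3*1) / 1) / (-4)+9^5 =236193 / 4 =59048.25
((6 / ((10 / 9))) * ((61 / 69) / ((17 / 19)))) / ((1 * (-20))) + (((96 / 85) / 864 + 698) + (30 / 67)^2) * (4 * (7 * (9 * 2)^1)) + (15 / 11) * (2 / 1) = 679412579156491 / 1930718900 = 351896.17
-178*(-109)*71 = 1377542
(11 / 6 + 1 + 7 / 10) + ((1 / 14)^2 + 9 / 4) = 8509 / 1470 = 5.79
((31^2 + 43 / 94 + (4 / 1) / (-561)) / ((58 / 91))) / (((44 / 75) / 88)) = 115345050275 / 509762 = 226272.36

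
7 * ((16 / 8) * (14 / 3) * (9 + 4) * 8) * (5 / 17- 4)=-428064 / 17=-25180.24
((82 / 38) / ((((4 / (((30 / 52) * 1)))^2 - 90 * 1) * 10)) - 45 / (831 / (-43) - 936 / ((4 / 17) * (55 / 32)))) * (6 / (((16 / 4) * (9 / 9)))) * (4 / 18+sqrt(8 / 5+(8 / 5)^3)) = 3107684135 / 659557525012+5593831443 * sqrt(890) / 3297787625060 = 0.06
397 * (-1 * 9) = -3573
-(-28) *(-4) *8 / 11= -81.45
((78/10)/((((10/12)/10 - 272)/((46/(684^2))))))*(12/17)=-46/23105805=-0.00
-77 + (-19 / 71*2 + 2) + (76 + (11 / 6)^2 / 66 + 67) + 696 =11709277 / 15336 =763.52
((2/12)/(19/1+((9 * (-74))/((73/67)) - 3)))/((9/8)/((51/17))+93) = -146/48690207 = -0.00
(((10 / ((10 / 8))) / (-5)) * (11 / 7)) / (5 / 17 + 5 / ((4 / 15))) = -5984 / 45325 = -0.13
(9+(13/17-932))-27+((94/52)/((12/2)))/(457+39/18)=-1155892511/1217710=-949.23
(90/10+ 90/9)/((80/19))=361/80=4.51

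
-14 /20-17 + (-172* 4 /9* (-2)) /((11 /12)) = 49199 /330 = 149.09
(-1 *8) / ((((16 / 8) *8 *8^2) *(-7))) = 1 / 896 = 0.00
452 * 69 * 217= 6767796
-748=-748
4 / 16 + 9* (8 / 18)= 17 / 4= 4.25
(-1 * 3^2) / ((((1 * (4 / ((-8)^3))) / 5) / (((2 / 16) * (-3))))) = -2160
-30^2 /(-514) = 450 /257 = 1.75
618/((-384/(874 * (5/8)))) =-225055/256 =-879.12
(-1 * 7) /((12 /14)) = -8.17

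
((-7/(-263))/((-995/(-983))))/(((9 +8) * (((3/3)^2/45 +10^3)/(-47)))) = -2910663/40038694729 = -0.00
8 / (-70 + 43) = -8 / 27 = -0.30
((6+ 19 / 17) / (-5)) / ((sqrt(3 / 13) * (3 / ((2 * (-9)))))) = 242 * sqrt(39) / 85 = 17.78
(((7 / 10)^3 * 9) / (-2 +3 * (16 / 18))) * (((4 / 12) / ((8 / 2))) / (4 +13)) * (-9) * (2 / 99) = -3087 / 748000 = -0.00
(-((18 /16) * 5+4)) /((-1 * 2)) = 77 /16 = 4.81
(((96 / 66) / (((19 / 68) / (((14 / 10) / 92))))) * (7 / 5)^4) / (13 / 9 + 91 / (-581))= 1707456744 / 7225521875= 0.24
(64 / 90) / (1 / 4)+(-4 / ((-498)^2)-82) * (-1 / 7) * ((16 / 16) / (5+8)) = 105663487 / 28210455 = 3.75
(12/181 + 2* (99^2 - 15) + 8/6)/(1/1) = 10628356/543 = 19573.40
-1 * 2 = -2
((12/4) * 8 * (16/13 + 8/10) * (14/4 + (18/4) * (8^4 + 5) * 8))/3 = 155907312/65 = 2398574.03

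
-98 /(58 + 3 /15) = -490 /291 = -1.68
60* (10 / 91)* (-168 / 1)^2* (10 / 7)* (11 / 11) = 265846.15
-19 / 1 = -19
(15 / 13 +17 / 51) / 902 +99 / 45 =193624 / 87945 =2.20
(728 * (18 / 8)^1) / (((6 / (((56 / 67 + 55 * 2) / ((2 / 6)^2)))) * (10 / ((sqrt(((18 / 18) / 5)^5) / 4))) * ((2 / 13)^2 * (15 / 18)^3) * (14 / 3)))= 17840367207 * sqrt(5) / 20937500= 1905.30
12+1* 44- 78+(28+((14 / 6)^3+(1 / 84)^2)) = 395923 / 21168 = 18.70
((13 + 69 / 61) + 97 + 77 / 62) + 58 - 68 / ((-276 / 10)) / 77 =3424079803 / 20093766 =170.41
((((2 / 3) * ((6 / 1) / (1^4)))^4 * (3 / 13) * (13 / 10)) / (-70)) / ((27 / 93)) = -3.78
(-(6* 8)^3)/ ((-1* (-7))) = -110592/ 7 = -15798.86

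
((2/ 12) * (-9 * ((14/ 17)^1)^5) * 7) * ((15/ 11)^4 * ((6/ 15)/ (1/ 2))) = -228709656000/ 20788126337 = -11.00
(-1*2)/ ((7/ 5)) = -1.43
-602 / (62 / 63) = -18963 / 31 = -611.71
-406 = -406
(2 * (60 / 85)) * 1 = 1.41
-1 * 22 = -22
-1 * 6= -6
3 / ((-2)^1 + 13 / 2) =2 / 3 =0.67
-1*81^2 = -6561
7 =7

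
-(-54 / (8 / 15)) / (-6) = -135 / 8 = -16.88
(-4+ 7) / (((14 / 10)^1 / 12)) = 180 / 7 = 25.71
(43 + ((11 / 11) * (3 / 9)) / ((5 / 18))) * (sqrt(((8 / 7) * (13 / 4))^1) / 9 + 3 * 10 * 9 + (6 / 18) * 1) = 221 * sqrt(182) / 315 + 179231 / 15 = 11958.20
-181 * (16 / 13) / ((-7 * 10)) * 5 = 1448 / 91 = 15.91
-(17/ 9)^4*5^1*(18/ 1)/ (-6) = 190.95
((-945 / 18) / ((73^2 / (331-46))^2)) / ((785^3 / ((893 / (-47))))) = 1296351 / 219796308116426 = 0.00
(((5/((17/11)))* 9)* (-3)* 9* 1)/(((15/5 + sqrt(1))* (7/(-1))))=13365/476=28.08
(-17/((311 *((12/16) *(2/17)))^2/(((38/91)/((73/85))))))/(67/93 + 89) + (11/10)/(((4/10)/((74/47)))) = 818224973854879/188981132499978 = 4.33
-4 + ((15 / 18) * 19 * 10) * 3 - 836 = -365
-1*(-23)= 23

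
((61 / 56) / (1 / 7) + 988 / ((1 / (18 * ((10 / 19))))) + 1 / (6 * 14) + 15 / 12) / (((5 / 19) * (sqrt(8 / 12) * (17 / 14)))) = 29905487 * sqrt(6) / 2040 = 35908.42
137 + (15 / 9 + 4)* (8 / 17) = 419 / 3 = 139.67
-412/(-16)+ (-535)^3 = -612521397/4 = -153130349.25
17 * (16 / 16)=17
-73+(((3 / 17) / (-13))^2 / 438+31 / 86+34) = -38.64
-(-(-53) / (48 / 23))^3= -1811386459 / 110592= -16379.00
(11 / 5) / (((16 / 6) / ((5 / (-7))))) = -33 / 56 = -0.59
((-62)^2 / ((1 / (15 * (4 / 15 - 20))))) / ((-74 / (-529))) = -8133904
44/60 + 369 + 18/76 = 210883/570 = 369.97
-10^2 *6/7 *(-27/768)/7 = 675/1568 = 0.43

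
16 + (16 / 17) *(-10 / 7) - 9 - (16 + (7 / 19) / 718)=-16794135 / 1623398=-10.35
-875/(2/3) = -2625/2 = -1312.50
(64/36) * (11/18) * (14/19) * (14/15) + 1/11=212813/253935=0.84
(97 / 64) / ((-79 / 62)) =-3007 / 2528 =-1.19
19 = 19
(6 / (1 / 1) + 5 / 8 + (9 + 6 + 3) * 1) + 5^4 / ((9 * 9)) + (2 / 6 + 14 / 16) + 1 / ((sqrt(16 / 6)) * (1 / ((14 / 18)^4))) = 2401 * sqrt(6) / 26244 + 5435 / 162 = 33.77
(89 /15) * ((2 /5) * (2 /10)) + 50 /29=23912 /10875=2.20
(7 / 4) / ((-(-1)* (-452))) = -7 / 1808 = -0.00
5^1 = 5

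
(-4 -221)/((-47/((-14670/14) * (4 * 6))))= -39609000/329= -120392.10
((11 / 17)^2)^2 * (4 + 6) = 146410 / 83521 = 1.75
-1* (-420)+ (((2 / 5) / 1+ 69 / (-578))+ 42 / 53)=64495763 / 153170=421.07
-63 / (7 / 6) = -54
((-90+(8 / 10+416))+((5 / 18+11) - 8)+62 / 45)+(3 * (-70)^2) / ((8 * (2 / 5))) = 886537 / 180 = 4925.21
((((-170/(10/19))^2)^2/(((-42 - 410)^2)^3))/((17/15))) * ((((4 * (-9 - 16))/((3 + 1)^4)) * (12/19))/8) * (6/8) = -0.00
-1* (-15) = 15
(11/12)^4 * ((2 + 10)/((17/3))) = 14641/9792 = 1.50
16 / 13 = 1.23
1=1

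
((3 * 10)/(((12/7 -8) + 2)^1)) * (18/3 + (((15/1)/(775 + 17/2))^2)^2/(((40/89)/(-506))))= -253229518053582/6029426229121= -42.00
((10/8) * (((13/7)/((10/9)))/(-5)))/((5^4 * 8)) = -117/1400000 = -0.00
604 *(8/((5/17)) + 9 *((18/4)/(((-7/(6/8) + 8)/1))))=-19177/10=-1917.70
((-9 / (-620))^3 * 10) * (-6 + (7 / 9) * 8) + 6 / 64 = 0.09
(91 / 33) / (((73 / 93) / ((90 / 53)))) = 253890 / 42559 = 5.97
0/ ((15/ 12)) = 0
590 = 590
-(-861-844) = 1705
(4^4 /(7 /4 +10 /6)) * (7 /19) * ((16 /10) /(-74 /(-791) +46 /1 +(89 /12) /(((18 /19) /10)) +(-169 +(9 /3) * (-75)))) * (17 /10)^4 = -1.37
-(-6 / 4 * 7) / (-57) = -7 / 38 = -0.18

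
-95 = -95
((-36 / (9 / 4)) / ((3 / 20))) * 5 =-1600 / 3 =-533.33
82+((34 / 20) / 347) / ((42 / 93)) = 3984087 / 48580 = 82.01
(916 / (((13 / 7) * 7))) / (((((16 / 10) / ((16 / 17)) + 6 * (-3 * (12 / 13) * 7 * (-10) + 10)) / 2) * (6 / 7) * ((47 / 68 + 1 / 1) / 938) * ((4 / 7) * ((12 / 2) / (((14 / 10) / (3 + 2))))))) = 5010041848 / 823968675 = 6.08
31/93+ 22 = 67/3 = 22.33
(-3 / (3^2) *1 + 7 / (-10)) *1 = -31 / 30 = -1.03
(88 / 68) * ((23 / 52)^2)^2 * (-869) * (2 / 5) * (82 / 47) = -109675004879 / 3651238240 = -30.04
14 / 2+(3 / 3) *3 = 10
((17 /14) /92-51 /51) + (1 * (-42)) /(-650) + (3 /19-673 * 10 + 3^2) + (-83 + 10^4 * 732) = 58164766987687 /7953400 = 7313195.24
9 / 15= 3 / 5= 0.60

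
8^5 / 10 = 16384 / 5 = 3276.80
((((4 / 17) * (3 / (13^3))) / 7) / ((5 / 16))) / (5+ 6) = 0.00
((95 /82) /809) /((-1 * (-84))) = 95 /5572392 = 0.00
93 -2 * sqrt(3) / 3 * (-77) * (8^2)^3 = 93 + 40370176 * sqrt(3) / 3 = 23307824.98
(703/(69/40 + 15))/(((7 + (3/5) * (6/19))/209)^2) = 11085495223000/312081141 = 35521.20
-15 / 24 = -5 / 8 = -0.62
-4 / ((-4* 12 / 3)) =1 / 4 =0.25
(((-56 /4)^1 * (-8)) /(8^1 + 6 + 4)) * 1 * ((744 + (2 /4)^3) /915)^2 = 248067463 /60280200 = 4.12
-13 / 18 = -0.72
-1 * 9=-9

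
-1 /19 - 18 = -343 /19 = -18.05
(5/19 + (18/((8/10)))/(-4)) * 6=-2445/76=-32.17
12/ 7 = 1.71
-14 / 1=-14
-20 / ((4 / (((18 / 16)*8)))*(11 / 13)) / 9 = -65 / 11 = -5.91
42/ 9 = 14/ 3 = 4.67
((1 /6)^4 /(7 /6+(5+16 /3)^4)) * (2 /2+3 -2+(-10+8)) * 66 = 0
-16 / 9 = -1.78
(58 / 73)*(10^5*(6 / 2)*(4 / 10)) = 6960000 / 73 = 95342.47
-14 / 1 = -14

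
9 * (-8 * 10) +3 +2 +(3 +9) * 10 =-595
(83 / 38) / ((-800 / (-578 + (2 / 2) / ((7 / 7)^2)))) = 47891 / 30400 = 1.58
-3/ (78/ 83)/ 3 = -83/ 78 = -1.06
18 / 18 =1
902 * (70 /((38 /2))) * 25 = 1578500 /19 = 83078.95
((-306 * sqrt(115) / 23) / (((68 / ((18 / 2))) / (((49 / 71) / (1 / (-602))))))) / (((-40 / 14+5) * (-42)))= -132741 * sqrt(115) / 16330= -87.17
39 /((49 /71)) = 2769 /49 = 56.51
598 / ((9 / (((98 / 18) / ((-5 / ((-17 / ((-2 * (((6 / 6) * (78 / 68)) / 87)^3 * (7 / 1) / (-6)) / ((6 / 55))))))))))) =10494591382688 / 418275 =25090171.26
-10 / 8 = -5 / 4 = -1.25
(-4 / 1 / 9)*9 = -4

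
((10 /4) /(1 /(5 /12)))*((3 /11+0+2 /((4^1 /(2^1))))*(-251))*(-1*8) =87850 /33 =2662.12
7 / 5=1.40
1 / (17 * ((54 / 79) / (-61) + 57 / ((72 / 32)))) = 14457 / 6223394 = 0.00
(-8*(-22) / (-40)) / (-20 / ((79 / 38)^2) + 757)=-137302 / 23477785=-0.01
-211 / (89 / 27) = -5697 / 89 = -64.01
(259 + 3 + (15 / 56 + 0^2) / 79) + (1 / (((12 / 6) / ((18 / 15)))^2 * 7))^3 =887438695103 / 3387125000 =262.00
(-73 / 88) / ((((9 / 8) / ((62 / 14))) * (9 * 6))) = -2263 / 37422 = -0.06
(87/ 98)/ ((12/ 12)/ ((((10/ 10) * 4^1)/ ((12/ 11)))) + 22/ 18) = 8613/ 14504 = 0.59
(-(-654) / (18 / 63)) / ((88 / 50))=57225 / 44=1300.57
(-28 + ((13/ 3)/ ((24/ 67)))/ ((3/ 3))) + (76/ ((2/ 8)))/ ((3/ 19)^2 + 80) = -25176337/ 2080008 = -12.10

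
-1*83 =-83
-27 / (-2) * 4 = 54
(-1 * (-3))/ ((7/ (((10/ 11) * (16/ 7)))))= 480/ 539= 0.89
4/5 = 0.80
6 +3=9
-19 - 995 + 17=-997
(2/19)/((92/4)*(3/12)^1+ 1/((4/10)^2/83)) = 0.00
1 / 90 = 0.01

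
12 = 12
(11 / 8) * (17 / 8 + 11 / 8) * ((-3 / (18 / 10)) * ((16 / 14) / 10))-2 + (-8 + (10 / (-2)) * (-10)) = 469 / 12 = 39.08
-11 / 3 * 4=-14.67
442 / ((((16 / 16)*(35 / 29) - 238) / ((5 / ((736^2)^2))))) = -32045 / 1007507549454336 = -0.00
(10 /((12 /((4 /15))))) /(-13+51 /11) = -11 /414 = -0.03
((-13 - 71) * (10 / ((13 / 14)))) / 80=-147 / 13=-11.31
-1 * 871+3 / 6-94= -1929 / 2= -964.50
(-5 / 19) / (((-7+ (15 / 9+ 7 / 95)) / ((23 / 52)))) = 1725 / 77948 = 0.02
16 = 16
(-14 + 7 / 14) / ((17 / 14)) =-189 / 17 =-11.12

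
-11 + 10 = -1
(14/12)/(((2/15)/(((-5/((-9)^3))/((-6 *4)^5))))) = -175/23219011584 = -0.00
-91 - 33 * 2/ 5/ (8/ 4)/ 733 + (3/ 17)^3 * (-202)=-1658710234/ 18006145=-92.12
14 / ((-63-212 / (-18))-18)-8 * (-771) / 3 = 182966 / 89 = 2055.80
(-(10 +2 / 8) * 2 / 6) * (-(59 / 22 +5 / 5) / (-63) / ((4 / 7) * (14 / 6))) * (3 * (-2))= 1107 / 1232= 0.90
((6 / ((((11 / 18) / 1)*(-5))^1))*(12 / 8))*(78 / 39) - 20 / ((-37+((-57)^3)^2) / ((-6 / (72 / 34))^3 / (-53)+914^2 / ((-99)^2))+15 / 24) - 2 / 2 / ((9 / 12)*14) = -7883239950698895496366 / 1316913807791873351445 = -5.99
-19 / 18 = -1.06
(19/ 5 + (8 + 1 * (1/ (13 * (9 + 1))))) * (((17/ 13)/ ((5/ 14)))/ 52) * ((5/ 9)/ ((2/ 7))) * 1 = 1.62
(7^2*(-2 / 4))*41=-2009 / 2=-1004.50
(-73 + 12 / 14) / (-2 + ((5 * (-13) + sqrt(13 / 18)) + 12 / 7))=2121 * sqrt(26) / 751729 + 830826 / 751729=1.12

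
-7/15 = -0.47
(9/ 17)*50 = 450/ 17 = 26.47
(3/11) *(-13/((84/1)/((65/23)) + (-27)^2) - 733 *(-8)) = 289194043/180829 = 1599.27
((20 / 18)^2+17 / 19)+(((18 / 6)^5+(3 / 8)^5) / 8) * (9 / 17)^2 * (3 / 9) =579145274083 / 116594049024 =4.97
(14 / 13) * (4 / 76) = 14 / 247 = 0.06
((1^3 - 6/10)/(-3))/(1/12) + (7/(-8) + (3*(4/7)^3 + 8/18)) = -181613/123480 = -1.47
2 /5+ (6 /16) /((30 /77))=109 /80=1.36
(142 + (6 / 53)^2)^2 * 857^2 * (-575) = -67202904726132362300 / 7890481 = -8516959197561.26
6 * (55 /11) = 30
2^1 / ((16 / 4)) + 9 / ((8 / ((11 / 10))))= 139 / 80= 1.74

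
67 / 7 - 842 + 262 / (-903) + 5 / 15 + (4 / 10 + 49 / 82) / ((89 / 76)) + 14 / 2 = -4528127903 / 5491745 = -824.53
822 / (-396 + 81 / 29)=-7946 / 3801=-2.09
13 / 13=1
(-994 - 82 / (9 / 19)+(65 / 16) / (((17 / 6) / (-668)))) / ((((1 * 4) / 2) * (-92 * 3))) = 3.85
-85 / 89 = -0.96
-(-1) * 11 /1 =11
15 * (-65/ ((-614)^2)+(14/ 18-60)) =-1004697265/ 1130988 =-888.34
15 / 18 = 5 / 6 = 0.83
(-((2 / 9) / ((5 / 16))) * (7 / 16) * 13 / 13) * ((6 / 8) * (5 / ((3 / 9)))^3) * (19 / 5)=-5985 / 2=-2992.50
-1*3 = -3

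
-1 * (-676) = 676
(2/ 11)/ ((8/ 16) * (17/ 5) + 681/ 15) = 20/ 5181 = 0.00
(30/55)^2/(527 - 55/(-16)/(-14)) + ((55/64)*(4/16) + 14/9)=19418362181/10964853504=1.77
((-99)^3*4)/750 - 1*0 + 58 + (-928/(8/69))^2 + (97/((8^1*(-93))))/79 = 470640731469859/7347000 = 64058899.07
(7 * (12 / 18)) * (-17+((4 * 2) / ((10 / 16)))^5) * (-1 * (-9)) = 14430376.11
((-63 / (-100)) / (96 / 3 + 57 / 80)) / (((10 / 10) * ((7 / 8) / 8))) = 2304 / 13085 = 0.18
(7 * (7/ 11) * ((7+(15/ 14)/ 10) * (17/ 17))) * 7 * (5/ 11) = 100.73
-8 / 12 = -2 / 3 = -0.67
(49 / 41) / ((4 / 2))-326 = -26683 / 82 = -325.40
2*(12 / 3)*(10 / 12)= 20 / 3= 6.67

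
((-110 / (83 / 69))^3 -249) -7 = -437391856472 / 571787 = -764955.93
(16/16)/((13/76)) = 76/13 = 5.85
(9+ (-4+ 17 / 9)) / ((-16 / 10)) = -155 / 36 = -4.31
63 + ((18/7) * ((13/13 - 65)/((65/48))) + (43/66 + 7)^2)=31739/1981980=0.02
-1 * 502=-502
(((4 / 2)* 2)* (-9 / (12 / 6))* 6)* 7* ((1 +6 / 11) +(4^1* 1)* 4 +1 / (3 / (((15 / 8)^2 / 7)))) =-2356803 / 176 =-13390.93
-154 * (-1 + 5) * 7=-4312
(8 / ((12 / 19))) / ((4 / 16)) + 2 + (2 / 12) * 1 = 317 / 6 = 52.83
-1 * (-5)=5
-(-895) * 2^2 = 3580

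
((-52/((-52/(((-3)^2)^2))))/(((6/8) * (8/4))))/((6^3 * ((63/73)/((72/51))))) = 146/357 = 0.41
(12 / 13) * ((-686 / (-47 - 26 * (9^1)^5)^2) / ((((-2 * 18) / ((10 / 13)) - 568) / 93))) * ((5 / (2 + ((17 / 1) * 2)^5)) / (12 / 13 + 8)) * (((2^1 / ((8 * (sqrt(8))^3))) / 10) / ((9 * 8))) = 53165 * sqrt(2) / 9776756582567521890551844864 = 0.00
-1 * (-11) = 11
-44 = -44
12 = 12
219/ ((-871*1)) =-219/ 871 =-0.25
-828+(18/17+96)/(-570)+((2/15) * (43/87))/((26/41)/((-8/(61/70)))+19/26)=-6893693050745/8325005553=-828.07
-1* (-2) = 2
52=52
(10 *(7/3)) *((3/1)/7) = 10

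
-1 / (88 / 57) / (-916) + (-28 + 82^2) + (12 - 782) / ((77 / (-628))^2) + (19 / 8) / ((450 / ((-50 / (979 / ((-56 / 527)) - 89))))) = -117779233871953037 / 2645374884768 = -44522.70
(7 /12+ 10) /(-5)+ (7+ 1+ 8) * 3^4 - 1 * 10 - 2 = 76913 /60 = 1281.88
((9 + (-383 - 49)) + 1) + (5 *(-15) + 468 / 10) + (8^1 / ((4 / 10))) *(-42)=-6451 / 5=-1290.20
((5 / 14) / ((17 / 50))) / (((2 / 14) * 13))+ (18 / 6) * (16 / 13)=941 / 221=4.26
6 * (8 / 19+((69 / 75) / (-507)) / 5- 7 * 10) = -167564374 / 401375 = -417.48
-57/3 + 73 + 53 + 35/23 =2496/23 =108.52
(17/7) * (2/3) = 1.62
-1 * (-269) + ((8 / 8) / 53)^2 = 269.00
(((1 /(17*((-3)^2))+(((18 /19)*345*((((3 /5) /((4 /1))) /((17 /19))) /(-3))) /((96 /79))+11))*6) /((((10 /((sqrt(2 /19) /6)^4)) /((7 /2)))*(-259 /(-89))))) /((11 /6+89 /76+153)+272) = -3506689 /60457795286400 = -0.00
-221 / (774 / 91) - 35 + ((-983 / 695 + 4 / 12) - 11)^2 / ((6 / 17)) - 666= -175781852162 / 560792025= -313.45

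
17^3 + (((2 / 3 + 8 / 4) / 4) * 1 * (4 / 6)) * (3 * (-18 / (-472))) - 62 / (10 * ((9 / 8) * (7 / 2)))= 91279786 / 18585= 4911.48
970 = 970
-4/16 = -1/4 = -0.25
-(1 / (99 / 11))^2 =-1 / 81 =-0.01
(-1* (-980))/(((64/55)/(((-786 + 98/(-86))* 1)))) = -662919.08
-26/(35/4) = -104/35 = -2.97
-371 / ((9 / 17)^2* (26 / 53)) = -5682607 / 2106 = -2698.29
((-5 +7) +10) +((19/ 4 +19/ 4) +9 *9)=205/ 2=102.50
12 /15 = 4 /5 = 0.80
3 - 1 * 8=-5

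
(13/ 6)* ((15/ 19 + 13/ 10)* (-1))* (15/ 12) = -5161/ 912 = -5.66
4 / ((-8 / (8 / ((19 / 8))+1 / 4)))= -275 / 152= -1.81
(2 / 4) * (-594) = -297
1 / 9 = 0.11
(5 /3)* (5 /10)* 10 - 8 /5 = 101 /15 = 6.73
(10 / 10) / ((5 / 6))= 6 / 5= 1.20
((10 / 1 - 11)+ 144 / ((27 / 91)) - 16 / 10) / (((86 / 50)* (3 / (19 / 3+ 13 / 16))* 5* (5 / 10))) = 2483663 / 9288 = 267.41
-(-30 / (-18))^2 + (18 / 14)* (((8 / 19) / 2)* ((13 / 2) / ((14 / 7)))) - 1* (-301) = 358025 / 1197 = 299.10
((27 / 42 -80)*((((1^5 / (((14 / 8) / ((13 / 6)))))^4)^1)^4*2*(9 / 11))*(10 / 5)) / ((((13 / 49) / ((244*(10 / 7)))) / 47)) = -77708632954824127845336350720 / 158952076693553925369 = -488880891.47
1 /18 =0.06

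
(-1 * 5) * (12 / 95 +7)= -677 / 19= -35.63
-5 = -5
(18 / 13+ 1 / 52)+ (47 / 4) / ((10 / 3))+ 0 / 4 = 2563 / 520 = 4.93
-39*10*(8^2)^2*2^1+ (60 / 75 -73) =-15974761 / 5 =-3194952.20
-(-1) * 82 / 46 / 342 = 0.01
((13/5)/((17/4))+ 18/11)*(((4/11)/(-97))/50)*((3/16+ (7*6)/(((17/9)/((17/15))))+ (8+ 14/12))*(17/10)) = -8715943/880275000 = -0.01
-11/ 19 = -0.58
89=89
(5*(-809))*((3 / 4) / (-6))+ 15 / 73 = 295405 / 584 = 505.83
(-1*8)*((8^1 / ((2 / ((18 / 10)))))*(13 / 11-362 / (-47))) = -1322784 / 2585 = -511.72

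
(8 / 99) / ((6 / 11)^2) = 22 / 81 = 0.27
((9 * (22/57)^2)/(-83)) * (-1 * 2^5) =15488/29963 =0.52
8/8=1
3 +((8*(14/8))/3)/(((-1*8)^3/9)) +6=2283/256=8.92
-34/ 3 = -11.33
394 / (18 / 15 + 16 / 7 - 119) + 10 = 26640 / 4043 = 6.59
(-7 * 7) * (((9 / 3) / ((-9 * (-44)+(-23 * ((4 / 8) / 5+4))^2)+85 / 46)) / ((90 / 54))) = -202860 / 21367777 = -0.01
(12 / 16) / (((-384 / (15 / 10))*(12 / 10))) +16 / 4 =8187 / 2048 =4.00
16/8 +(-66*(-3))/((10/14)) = 1396/5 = 279.20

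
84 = 84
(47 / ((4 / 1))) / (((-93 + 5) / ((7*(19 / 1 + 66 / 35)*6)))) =-103071 / 880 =-117.13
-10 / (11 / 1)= -10 / 11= -0.91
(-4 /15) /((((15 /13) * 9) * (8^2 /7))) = -91 /32400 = -0.00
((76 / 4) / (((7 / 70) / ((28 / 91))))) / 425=0.14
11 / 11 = 1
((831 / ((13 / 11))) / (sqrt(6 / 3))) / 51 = 3047 * sqrt(2) / 442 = 9.75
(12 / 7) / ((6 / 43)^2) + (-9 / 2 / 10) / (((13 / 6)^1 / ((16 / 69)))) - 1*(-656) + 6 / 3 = 23420653 / 31395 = 746.00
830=830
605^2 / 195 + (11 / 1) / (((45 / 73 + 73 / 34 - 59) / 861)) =845555167 / 494871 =1708.64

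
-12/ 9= -4/ 3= -1.33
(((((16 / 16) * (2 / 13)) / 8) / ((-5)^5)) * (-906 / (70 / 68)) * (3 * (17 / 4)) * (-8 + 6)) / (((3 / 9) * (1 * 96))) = -392751 / 91000000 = -0.00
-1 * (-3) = 3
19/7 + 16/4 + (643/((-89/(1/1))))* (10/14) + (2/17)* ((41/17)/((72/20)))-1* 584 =-582.37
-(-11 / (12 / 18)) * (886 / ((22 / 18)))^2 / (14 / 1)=47688507 / 77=619331.26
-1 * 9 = -9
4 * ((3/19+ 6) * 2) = 936/19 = 49.26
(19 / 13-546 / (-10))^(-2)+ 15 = 199185265 / 13278736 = 15.00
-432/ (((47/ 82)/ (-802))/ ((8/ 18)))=12626688/ 47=268652.94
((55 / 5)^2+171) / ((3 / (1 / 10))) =146 / 15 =9.73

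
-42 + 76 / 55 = -2234 / 55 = -40.62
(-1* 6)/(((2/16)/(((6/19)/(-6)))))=48/19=2.53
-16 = -16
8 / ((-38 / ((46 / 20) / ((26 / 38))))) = -46 / 65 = -0.71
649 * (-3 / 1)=-1947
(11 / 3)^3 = 1331 / 27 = 49.30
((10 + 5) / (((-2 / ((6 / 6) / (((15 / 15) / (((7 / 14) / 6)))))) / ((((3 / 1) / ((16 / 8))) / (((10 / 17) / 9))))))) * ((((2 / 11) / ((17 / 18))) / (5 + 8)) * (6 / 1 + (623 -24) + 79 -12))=-20412 / 143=-142.74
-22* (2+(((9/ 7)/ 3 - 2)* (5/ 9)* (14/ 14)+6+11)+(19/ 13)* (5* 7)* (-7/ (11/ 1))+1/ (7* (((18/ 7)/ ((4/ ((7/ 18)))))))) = 249622/ 819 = 304.79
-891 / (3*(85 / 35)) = -2079 / 17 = -122.29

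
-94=-94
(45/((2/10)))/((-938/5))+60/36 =0.47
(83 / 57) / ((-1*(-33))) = 83 / 1881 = 0.04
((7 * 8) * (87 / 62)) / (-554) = -1218 / 8587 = -0.14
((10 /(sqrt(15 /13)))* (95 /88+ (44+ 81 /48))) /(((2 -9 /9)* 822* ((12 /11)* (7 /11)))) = 90541* sqrt(195) /1657152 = 0.76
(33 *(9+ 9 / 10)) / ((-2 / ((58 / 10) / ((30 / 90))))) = -284229 / 100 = -2842.29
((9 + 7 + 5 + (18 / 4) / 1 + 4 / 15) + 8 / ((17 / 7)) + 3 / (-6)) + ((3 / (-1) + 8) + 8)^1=10598 / 255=41.56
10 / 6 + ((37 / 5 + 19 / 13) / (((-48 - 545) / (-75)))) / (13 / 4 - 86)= 12654715 / 7655037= 1.65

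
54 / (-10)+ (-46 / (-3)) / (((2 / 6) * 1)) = 40.60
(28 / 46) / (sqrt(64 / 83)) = 7 * sqrt(83) / 92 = 0.69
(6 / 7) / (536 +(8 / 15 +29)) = 90 / 59381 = 0.00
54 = 54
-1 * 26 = -26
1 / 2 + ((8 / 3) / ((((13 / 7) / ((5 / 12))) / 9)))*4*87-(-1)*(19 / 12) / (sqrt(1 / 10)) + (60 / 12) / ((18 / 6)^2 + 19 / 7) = 19*sqrt(10) / 12 + 999254 / 533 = 1879.78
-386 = -386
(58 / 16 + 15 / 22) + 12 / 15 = 2247 / 440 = 5.11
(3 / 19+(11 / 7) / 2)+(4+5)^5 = 15707285 / 266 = 59049.94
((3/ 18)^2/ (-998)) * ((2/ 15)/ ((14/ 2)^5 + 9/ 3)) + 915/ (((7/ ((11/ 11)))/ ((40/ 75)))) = 2210455828793/ 31707358200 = 69.71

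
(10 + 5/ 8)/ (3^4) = 85/ 648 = 0.13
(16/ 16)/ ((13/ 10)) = 0.77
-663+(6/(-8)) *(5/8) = -21231/32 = -663.47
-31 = -31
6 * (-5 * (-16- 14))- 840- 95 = -35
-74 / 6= -37 / 3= -12.33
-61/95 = -0.64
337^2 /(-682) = -113569 /682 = -166.52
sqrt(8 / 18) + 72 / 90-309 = -4613 / 15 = -307.53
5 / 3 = 1.67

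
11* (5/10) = 11/2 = 5.50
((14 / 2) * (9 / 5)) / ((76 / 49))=3087 / 380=8.12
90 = 90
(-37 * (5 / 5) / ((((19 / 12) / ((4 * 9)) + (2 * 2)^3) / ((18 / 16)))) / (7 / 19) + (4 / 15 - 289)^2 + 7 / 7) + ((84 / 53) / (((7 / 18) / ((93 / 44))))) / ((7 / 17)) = 2118410008499122 / 25404531075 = 83387.09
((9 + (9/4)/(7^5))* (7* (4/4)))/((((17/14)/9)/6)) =16336647/5831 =2801.69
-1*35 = -35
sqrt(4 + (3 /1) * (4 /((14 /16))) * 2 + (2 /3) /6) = sqrt(13909) /21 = 5.62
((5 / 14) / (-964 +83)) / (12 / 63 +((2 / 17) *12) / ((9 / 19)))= -255 / 1994584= -0.00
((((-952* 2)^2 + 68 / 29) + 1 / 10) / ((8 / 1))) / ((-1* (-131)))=1051313349 / 303920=3459.18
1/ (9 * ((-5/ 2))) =-2/ 45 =-0.04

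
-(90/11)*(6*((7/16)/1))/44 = -945/1936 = -0.49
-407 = -407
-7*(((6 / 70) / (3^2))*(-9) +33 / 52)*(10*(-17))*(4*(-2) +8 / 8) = -118881 / 26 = -4572.35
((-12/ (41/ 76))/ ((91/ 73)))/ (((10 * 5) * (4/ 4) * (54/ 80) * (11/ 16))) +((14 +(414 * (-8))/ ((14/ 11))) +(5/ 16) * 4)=-19117097047/ 7387380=-2587.80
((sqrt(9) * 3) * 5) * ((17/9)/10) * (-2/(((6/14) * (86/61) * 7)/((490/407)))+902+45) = 8044.66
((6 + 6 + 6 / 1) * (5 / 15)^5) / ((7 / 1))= 2 / 189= 0.01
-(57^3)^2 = -34296447249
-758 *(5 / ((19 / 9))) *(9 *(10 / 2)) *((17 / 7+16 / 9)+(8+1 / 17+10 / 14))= -2370815550 / 2261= -1048569.46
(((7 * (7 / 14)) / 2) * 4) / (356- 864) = -7 / 508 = -0.01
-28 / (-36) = 7 / 9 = 0.78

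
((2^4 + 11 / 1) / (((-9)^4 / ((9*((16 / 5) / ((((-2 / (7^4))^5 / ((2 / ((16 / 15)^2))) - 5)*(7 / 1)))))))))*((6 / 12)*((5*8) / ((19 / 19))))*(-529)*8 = 77184199079198625881600 / 269298898754440515663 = 286.61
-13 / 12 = -1.08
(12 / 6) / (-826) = -1 / 413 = -0.00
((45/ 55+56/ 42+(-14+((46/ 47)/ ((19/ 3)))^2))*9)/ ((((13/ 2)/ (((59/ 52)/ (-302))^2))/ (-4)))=3249591199401/ 3515357852499064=0.00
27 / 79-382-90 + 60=-32521 / 79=-411.66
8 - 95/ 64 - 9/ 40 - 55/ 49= 81037/ 15680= 5.17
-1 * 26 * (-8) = 208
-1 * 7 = -7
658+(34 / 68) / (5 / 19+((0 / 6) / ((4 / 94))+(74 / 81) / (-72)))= 660.00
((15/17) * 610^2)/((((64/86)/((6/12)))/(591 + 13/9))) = 26660499875/204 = 130688724.88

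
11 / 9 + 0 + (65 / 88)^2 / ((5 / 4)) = 28901 / 17424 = 1.66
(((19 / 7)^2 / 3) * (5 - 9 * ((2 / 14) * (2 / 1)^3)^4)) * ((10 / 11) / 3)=-89740990 / 11647251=-7.70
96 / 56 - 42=-282 / 7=-40.29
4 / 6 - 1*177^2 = -93985 / 3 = -31328.33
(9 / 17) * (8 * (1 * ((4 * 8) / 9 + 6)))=688 / 17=40.47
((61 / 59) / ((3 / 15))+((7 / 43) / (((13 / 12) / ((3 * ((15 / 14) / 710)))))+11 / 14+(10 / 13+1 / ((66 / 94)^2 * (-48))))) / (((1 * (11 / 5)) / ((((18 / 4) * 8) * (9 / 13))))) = 75.71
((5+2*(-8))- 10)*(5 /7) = -15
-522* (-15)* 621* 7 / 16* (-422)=-3590904555 / 4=-897726138.75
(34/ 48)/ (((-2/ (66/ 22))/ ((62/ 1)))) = -527/ 8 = -65.88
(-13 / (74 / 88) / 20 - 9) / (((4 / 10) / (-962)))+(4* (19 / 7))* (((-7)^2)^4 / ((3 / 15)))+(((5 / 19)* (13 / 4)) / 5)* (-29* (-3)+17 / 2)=47571418771 / 152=312969860.34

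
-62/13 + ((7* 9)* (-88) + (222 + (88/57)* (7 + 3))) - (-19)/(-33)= -43297349/8151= -5311.91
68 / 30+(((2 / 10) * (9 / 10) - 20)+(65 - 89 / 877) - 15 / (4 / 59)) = -45754357 / 263100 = -173.90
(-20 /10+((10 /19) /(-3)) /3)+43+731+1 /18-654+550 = 228455 /342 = 668.00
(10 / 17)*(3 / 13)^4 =810 / 485537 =0.00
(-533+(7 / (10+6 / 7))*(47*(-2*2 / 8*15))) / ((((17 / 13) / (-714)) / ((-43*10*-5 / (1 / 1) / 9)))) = 11304754825 / 114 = 99164516.01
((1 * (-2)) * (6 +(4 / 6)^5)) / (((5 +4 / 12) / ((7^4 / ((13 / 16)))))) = -7154980 / 1053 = -6794.85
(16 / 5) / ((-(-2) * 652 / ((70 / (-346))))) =-14 / 28199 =-0.00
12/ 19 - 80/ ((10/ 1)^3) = 262/ 475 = 0.55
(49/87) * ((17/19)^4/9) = 4092529/102041343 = 0.04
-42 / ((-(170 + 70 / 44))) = 924 / 3775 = 0.24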